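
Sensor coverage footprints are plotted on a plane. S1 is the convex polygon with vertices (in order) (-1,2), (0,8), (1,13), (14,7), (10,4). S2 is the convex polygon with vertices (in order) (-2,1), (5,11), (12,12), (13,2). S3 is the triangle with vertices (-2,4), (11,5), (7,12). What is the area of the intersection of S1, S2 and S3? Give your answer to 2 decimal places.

40.12

The intersection is the polygon with vertices (3.559,8.941), (5.69,10.835), (8.373,9.597), (11,5), (0.22,4.171).
By the shoelace formula its area is 40.12.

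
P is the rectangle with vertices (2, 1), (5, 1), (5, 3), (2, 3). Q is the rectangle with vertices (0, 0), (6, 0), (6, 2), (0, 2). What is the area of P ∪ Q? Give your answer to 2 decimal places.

15.00

By inclusion–exclusion:
Individual areas: |P| = 6, |Q| = 12.
|P∩Q|: x∈[2,5], y∈[1,2] → 3·1 = 3.
|P ∪ Q| = 18 − 3 = 15.00.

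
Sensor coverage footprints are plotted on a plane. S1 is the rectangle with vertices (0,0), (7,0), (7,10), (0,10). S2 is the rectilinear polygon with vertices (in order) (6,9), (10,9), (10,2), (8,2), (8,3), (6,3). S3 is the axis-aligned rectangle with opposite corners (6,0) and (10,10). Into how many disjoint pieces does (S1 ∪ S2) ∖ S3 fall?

1

(S1 ∪ S2) ∖ S3 is a single connected region.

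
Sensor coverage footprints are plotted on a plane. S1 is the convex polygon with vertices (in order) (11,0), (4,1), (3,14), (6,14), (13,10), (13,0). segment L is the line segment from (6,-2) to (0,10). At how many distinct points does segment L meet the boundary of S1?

2

The segment meets the boundary at (3.909,2.182), (4.538,0.923).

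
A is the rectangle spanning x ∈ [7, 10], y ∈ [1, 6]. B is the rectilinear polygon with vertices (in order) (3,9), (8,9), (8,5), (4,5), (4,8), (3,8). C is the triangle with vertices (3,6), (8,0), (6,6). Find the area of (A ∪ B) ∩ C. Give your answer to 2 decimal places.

2.82

|A ∪ B| = 31.
|(A ∪ B) ∩ C| = 2.82.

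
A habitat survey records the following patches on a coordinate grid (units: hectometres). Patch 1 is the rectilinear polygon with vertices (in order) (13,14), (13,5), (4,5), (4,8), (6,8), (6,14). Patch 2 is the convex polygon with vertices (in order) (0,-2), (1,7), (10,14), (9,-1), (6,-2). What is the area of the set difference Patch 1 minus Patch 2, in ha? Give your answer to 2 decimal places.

35.92

|Patch 1| = 69, |Patch 1∩Patch 2| = 33.0778.
|Patch 1 ∖ Patch 2| = |Patch 1| − |Patch 1∩Patch 2| = 69 − 33.0778 = 35.92.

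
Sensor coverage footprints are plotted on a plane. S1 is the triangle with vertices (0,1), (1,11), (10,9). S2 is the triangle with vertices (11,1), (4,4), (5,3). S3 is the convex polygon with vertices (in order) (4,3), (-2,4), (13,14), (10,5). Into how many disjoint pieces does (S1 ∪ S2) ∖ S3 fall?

3

(S1 ∪ S2) ∖ S3 splits into 3 disjoint pieces (area 15.4018, area 3.3284, area 1.7188).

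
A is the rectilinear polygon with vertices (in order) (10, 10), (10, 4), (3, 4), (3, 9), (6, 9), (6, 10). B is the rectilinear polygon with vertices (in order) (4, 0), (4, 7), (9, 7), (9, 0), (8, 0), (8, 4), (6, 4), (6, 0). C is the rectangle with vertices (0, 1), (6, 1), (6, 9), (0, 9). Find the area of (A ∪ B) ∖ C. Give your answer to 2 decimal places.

30.00

|A ∪ B| = 51.
|(A ∪ B) ∩ C| = 21.
|(A ∪ B) ∖ C| = 51 − 21 = 30.00.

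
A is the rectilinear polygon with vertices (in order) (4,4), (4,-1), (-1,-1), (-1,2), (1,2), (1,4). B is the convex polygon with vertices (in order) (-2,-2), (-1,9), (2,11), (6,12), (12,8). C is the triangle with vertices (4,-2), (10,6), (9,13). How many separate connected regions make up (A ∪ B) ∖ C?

(A ∪ B) ∖ C splits into 2 disjoint pieces (area 88.9094, area 3.6179).

2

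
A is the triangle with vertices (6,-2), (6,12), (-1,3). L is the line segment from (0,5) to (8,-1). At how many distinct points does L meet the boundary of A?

The segment meets the boundary at (6,0.5), (0.351,4.737).

2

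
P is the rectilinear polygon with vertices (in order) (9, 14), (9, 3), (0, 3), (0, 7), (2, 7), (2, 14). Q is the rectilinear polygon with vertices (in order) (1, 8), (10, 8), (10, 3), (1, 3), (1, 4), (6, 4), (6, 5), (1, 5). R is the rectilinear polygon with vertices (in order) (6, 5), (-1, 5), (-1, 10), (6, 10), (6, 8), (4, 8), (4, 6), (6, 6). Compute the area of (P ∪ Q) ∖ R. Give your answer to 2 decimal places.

|P ∪ Q| = 91.
|(P ∪ Q) ∩ R| = 21.
|(P ∪ Q) ∖ R| = 91 − 21 = 70.00.

70.00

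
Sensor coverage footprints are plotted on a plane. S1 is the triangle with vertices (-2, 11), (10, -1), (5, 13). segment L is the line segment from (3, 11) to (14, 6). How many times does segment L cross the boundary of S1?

1

The segment meets the boundary at (6.24,9.527).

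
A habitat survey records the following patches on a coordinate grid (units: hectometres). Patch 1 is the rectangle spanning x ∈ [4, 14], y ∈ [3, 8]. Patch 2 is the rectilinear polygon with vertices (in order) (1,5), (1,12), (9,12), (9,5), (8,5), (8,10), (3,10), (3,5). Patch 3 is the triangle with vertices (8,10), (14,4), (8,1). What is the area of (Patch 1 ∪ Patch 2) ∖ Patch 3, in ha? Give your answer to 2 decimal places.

|Patch 1 ∪ Patch 2| = 78.
|(Patch 1 ∪ Patch 2) ∩ Patch 3| = 22.5.
|(Patch 1 ∪ Patch 2) ∖ Patch 3| = 78 − 22.5 = 55.50.

55.50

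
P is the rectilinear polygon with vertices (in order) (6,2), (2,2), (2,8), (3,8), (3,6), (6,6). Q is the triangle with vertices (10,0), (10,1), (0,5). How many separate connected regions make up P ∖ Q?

2

P ∖ Q splits into 2 disjoint pieces (area 4, area 12.4).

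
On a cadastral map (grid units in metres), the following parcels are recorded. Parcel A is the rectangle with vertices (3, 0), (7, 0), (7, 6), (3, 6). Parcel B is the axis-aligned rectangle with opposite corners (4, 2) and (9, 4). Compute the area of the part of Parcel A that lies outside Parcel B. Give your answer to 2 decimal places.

18.00

|Parcel A∩Parcel B|: x∈[4,7], y∈[2,4] → 3·2 = 6.
|Parcel A| = 24.
|Parcel A ∖ Parcel B| = |Parcel A| − |Parcel A∩Parcel B| = 24 − 6 = 18.00.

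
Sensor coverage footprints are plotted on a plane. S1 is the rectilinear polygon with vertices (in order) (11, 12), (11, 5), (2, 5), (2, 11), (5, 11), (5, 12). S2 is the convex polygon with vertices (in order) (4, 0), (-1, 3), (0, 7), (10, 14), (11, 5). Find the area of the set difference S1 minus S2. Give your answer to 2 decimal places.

|S1| = 60, |S1∩S2| = 51.0206.
|S1 ∖ S2| = |S1| − |S1∩S2| = 60 − 51.0206 = 8.98.

8.98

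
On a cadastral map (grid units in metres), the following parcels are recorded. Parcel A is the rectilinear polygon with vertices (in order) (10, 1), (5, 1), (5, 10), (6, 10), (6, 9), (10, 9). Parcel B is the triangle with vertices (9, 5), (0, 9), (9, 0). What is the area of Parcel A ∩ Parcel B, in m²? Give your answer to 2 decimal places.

The intersection is the polygon with vertices (8,1), (5,4), (5,6.778), (9,5), (9,1).
By the shoelace formula its area is 15.06.

15.06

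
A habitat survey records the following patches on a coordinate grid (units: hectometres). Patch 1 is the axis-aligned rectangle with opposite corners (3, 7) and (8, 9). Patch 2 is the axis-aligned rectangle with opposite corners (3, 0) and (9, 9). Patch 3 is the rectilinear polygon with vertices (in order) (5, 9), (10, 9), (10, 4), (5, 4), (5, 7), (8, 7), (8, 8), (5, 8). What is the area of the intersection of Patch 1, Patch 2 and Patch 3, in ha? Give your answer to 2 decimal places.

3.00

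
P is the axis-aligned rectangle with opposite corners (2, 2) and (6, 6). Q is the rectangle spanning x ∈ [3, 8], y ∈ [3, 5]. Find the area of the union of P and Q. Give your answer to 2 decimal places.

By inclusion–exclusion:
Individual areas: |P| = 16, |Q| = 10.
|P∩Q|: x∈[3,6], y∈[3,5] → 3·2 = 6.
|P ∪ Q| = 26 − 6 = 20.00.

20.00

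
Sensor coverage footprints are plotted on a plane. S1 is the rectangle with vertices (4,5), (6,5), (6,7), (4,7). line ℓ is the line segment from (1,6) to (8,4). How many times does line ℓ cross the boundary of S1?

The segment meets the boundary at (4.5,5), (4,5.143).

2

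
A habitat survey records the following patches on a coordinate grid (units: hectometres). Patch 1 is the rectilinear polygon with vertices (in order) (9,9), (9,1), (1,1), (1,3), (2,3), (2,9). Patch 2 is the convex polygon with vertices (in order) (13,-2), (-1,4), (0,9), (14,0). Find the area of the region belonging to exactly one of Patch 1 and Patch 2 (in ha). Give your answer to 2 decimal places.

|Patch 1| = 58, |Patch 2| = 56.5, |Patch 1∩Patch 2| = 27.9167.
|Patch 1 △ Patch 2| = |Patch 1| + |Patch 2| − 2·|Patch 1∩Patch 2| = 58 + 56.5 − 55.8333 = 58.67.

58.67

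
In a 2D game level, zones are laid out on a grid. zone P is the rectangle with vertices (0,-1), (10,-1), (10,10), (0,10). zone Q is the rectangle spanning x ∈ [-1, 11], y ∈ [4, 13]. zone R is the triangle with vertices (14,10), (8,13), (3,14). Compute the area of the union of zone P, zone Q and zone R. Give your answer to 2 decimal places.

By inclusion–exclusion:
Individual areas: |zone P| = 110, |zone Q| = 108, |zone R| = 4.5.
|zone P∩zone Q|: x∈[0,10], y∈[4,10] → 10·6 = 60.
|zone P∩zone R| = 0.
|zone Q∩zone R| = 2.7614.
|zone P∩zone Q∩zone R| = 0.
|zone P ∪ zone Q ∪ zone R| = 222.5 − 62.7614 + 0 = 159.74.

159.74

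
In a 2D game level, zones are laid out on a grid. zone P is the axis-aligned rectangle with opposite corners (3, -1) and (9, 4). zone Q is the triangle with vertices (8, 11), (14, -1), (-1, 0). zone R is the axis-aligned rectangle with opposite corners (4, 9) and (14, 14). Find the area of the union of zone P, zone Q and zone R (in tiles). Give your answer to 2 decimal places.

By inclusion–exclusion:
Individual areas: |zone P| = 30, |zone Q| = 87, |zone R| = 50.
|zone P∩zone Q| = 26.8.
|zone P∩zone R| = 0 (no overlap).
|zone Q∩zone R| = 2.6364.
|zone P∩zone Q∩zone R| = 0.
|zone P ∪ zone Q ∪ zone R| = 167 − 29.4364 + 0 = 137.56.

137.56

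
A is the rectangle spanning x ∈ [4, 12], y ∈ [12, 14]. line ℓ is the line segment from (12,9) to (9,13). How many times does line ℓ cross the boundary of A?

The segment meets the boundary at (9.75,12).

1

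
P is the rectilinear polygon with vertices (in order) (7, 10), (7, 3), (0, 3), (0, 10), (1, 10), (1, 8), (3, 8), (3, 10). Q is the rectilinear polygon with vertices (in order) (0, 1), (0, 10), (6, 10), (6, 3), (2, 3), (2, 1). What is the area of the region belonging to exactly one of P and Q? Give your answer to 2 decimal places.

|P| = 45, |Q| = 46, |P∩Q| = 38.
|P △ Q| = |P| + |Q| − 2·|P∩Q| = 45 + 46 − 76 = 15.00.

15.00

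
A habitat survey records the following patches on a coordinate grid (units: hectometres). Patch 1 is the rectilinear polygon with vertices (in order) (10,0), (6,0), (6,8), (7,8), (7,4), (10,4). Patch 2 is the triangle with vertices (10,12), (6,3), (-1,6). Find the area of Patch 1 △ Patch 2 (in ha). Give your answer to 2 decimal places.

49.75

|Patch 1| = 20, |Patch 2| = 37.5, |Patch 1∩Patch 2| = 3.875.
|Patch 1 △ Patch 2| = |Patch 1| + |Patch 2| − 2·|Patch 1∩Patch 2| = 20 + 37.5 − 7.75 = 49.75.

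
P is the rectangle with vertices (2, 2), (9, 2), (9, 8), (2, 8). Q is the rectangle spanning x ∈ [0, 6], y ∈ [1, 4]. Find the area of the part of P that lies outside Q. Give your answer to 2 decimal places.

|P∩Q|: x∈[2,6], y∈[2,4] → 4·2 = 8.
|P| = 42.
|P ∖ Q| = |P| − |P∩Q| = 42 − 8 = 34.00.

34.00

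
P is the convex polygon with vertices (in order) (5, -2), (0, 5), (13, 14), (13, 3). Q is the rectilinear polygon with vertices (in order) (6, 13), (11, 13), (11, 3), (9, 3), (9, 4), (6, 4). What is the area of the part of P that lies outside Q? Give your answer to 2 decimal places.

75.58

|P| = 112, |P∩Q| = 36.4231.
|P ∖ Q| = |P| − |P∩Q| = 112 − 36.4231 = 75.58.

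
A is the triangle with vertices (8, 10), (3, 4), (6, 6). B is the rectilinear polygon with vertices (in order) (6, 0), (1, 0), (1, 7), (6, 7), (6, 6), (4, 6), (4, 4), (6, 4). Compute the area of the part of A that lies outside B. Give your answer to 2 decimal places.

2.82

|A| = 4, |A∩B| = 1.1833.
|A ∖ B| = |A| − |A∩B| = 4 − 1.1833 = 2.82.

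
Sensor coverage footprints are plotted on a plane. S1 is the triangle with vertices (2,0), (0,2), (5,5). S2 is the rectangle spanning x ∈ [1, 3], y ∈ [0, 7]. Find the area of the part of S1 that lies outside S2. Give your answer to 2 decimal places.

2.93

|S1| = 8, |S1∩S2| = 5.0667.
|S1 ∖ S2| = |S1| − |S1∩S2| = 8 − 5.0667 = 2.93.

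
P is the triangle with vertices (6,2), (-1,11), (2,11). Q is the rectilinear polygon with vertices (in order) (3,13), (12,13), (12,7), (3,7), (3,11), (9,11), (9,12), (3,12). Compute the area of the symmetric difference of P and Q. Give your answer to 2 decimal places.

60.14

|P| = 13.5, |Q| = 48, |P∩Q| = 0.6806.
|P △ Q| = |P| + |Q| − 2·|P∩Q| = 13.5 + 48 − 1.3611 = 60.14.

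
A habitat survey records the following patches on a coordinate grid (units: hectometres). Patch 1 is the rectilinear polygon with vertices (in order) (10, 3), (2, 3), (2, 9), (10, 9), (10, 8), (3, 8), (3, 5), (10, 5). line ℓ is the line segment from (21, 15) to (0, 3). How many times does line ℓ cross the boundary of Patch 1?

The segment meets the boundary at (3.5,5), (8.75,8), (2,4.143), (10,8.714).

4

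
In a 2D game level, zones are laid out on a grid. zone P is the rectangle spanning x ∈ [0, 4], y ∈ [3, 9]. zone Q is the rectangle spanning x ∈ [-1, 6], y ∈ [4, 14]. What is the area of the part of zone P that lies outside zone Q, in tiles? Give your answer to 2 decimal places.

|zone P∩zone Q|: x∈[0,4], y∈[4,9] → 4·5 = 20.
|zone P| = 24.
|zone P ∖ zone Q| = |zone P| − |zone P∩zone Q| = 24 − 20 = 4.00.

4.00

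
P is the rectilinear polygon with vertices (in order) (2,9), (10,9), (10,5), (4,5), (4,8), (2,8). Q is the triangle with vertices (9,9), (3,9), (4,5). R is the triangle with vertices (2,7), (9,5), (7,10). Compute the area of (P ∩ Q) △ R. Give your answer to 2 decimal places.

10.81

|P ∩ Q| = 10.875.
|(P ∩ Q) ∩ R| = 7.7844.
|(P ∩ Q) △ R| = 10.875 + 15.5 − 15.5688 = 10.81.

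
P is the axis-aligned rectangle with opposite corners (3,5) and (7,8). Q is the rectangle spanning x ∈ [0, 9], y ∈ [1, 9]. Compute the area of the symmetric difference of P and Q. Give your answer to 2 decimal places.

60.00

|P∩Q|: x∈[3,7], y∈[5,8] → 4·3 = 12.
|P △ Q| = |P| + |Q| − 2·|P∩Q| = 12 + 72 − 24 = 60.00.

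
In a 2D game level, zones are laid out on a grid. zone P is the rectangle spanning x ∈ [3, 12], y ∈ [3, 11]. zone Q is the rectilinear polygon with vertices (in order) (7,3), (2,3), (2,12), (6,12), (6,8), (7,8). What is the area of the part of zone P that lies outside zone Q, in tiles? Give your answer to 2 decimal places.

|zone P| = 72, |zone P∩zone Q| = 29.
|zone P ∖ zone Q| = |zone P| − |zone P∩zone Q| = 72 − 29 = 43.00.

43.00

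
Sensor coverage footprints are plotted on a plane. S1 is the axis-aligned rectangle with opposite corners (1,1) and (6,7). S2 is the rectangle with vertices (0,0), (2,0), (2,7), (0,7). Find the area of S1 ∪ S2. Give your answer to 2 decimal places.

By inclusion–exclusion:
Individual areas: |S1| = 30, |S2| = 14.
|S1∩S2|: x∈[1,2], y∈[1,7] → 1·6 = 6.
|S1 ∪ S2| = 44 − 6 = 38.00.

38.00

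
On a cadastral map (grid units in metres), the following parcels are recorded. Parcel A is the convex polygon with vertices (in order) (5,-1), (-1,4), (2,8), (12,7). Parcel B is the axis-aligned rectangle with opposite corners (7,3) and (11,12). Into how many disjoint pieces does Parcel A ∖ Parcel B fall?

2

Parcel A ∖ Parcel B splits into 2 disjoint pieces (area 48.75, area 0.6214).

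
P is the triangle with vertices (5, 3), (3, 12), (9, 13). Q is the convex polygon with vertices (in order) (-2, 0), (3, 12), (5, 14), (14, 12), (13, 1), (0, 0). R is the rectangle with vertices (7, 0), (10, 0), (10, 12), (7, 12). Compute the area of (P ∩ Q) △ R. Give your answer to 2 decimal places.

|P ∩ Q| = 28.
|(P ∩ Q) ∩ R| = 3.2.
|(P ∩ Q) △ R| = 28 + 36 − 6.4 = 57.60.

57.60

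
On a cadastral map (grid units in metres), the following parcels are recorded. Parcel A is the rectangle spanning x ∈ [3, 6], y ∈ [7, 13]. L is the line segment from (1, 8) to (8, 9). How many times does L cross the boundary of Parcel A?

The segment meets the boundary at (6,8.714), (3,8.286).

2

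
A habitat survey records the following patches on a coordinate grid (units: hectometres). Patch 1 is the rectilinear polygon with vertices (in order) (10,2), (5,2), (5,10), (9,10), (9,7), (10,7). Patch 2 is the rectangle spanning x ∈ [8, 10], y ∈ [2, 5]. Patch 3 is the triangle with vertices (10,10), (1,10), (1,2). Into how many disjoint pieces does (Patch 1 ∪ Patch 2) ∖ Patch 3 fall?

(Patch 1 ∪ Patch 2) ∖ Patch 3 is a single connected region.

1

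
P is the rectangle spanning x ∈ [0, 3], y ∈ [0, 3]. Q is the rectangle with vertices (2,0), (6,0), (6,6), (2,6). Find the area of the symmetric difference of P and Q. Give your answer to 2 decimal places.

27.00

|P∩Q|: x∈[2,3], y∈[0,3] → 1·3 = 3.
|P △ Q| = |P| + |Q| − 2·|P∩Q| = 9 + 24 − 6 = 27.00.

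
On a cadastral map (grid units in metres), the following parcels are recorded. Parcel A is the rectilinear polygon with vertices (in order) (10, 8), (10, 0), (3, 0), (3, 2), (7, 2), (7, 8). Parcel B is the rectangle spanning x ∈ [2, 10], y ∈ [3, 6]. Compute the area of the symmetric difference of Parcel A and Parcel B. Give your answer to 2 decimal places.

38.00

|Parcel A| = 32, |Parcel B| = 24, |Parcel A∩Parcel B| = 9.
|Parcel A △ Parcel B| = |Parcel A| + |Parcel B| − 2·|Parcel A∩Parcel B| = 32 + 24 − 18 = 38.00.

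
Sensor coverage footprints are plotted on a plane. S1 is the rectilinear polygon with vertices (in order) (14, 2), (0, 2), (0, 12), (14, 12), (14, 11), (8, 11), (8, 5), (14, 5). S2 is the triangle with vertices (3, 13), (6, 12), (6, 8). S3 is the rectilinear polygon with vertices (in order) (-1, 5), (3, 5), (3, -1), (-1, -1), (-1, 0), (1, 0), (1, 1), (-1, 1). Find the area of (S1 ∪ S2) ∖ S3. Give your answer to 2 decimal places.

96.20

|S1 ∪ S2| = 105.2.
|(S1 ∪ S2) ∩ S3| = 9.
|(S1 ∪ S2) ∖ S3| = 105.2 − 9 = 96.20.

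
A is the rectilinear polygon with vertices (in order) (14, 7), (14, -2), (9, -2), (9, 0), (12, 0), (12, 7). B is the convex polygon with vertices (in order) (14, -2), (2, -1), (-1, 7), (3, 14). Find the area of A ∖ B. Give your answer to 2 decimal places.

|A| = 24, |A∩B| = 7.8674.
|A ∖ B| = |A| − |A∩B| = 24 − 7.8674 = 16.13.

16.13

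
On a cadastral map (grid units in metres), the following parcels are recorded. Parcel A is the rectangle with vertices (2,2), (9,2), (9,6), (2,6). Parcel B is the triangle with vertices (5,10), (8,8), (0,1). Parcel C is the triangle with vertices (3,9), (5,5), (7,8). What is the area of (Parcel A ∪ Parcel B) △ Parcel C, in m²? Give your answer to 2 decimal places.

|Parcel A ∪ Parcel B| = 41.0087.
|(Parcel A ∪ Parcel B) ∩ Parcel C| = 6.2407.
|(Parcel A ∪ Parcel B) △ Parcel C| = 41.0087 + 7 − 12.4814 = 35.53.

35.53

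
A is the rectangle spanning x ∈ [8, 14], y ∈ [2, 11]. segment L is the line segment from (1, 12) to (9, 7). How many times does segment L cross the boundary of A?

1

The segment meets the boundary at (8,7.625).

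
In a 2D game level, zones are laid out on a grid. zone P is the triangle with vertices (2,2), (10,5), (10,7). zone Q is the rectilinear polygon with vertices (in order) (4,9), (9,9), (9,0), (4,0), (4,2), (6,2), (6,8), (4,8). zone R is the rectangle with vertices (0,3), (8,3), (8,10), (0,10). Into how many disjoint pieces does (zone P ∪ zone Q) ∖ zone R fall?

(zone P ∪ zone Q) ∖ zone R splits into 2 disjoint pieces (area 0.5333, area 20.875).

2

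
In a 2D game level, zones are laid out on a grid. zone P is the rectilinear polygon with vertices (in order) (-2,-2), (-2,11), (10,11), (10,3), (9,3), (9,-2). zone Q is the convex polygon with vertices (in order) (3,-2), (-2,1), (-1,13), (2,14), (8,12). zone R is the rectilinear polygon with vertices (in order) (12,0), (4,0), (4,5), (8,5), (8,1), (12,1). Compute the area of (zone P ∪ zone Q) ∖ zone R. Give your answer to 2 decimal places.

149.49

|zone P ∪ zone Q| = 170.4881.
|(zone P ∪ zone Q) ∩ zone R| = 21.
|(zone P ∪ zone Q) ∖ zone R| = 170.4881 − 21 = 149.49.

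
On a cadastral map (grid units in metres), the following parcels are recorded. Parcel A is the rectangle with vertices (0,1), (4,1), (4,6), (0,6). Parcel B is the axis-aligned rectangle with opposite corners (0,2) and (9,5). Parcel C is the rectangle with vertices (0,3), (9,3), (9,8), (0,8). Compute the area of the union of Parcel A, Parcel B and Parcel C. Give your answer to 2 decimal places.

58.00

By inclusion–exclusion:
Individual areas: |Parcel A| = 20, |Parcel B| = 27, |Parcel C| = 45.
|Parcel A∩Parcel B|: x∈[0,4], y∈[2,5] → 4·3 = 12.
|Parcel A∩Parcel C|: x∈[0,4], y∈[3,6] → 4·3 = 12.
|Parcel B∩Parcel C|: x∈[0,9], y∈[3,5] → 9·2 = 18.
|Parcel A∩Parcel B∩Parcel C| = 8.
|Parcel A ∪ Parcel B ∪ Parcel C| = 92 − 42 + 8 = 58.00.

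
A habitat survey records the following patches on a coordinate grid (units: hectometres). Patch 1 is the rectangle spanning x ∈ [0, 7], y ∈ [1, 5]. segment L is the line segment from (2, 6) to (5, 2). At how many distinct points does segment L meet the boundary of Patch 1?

1

The segment meets the boundary at (2.75,5).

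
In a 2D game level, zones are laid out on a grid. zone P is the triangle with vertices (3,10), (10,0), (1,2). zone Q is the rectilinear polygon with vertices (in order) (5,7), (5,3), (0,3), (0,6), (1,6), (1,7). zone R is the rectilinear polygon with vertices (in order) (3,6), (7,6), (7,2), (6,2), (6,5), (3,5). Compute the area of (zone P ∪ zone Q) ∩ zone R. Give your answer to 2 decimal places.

The region (zone P ∪ zone Q) ∩ zone R is the polygon with vertices (7,4.286), (7,2), (6,2), (6,5), (3,5), (3,6), (5.8,6).
By the shoelace formula its area is 5.97.

5.97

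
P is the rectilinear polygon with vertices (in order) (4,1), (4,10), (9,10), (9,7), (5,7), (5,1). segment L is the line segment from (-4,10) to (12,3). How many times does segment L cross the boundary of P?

The segment meets the boundary at (5,6.062), (4,6.5).

2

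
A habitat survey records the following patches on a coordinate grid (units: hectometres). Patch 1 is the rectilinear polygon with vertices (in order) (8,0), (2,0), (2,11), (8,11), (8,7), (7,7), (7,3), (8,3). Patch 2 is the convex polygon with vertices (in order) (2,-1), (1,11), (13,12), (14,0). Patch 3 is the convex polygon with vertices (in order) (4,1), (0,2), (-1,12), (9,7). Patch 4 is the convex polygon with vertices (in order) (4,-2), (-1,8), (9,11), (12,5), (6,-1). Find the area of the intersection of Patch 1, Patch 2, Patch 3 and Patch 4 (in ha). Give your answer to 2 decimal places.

34.43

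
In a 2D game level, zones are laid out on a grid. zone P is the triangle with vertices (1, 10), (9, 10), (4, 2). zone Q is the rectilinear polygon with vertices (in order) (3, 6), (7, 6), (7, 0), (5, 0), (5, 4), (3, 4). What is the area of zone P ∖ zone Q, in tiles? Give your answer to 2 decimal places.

26.28

|zone P| = 32, |zone P∩zone Q| = 5.7167.
|zone P ∖ zone Q| = |zone P| − |zone P∩zone Q| = 32 − 5.7167 = 26.28.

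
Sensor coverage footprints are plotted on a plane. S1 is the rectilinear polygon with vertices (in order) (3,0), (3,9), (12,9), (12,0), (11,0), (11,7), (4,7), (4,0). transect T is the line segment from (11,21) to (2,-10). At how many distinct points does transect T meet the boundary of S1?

2

The segment meets the boundary at (6.935,7), (7.516,9).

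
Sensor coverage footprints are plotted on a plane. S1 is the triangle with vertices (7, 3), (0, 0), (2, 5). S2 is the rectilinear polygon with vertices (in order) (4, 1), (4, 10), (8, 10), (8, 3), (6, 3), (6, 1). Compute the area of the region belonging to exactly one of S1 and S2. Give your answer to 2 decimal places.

|S1| = 14.5, |S2| = 32, |S1∩S2| = 3.5143.
|S1 △ S2| = |S1| + |S2| − 2·|S1∩S2| = 14.5 + 32 − 7.0286 = 39.47.

39.47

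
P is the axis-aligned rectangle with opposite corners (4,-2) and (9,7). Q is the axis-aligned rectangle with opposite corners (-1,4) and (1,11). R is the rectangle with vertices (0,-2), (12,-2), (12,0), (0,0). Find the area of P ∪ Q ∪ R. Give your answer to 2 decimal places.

73.00

By inclusion–exclusion:
Individual areas: |P| = 45, |Q| = 14, |R| = 24.
|P∩Q| = 0 (no overlap).
|P∩R|: x∈[4,9], y∈[-2,0] → 5·2 = 10.
|Q∩R| = 0 (no overlap).
|P∩Q∩R| = 0.
|P ∪ Q ∪ R| = 83 − 10 + 0 = 73.00.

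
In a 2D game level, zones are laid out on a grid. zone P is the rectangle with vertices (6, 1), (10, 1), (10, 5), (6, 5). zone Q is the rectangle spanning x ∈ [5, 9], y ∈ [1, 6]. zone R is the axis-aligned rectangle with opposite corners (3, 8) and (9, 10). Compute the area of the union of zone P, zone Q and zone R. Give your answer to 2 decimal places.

By inclusion–exclusion:
Individual areas: |zone P| = 16, |zone Q| = 20, |zone R| = 12.
|zone P∩zone Q|: x∈[6,9], y∈[1,5] → 3·4 = 12.
|zone P∩zone R| = 0 (no overlap).
|zone Q∩zone R| = 0 (no overlap).
|zone P∩zone Q∩zone R| = 0.
|zone P ∪ zone Q ∪ zone R| = 48 − 12 + 0 = 36.00.

36.00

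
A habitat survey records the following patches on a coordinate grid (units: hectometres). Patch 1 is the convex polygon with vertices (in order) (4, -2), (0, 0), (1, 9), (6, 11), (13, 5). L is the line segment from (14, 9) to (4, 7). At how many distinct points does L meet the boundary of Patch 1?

1

The segment meets the boundary at (9.405,8.081).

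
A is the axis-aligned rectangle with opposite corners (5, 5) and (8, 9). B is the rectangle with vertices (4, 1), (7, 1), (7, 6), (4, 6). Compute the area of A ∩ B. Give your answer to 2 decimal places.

2.00

|A∩B|: x∈[5,7], y∈[5,6] → 2·1 = 2.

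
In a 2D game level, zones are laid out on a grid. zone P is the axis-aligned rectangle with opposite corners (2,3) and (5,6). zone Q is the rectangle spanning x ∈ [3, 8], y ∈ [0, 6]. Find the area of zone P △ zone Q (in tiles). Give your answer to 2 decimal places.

27.00

|zone P∩zone Q|: x∈[3,5], y∈[3,6] → 2·3 = 6.
|zone P △ zone Q| = |zone P| + |zone Q| − 2·|zone P∩zone Q| = 9 + 30 − 12 = 27.00.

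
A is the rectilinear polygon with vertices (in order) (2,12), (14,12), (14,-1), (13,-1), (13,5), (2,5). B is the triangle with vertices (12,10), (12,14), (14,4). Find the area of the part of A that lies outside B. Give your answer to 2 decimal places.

|A| = 90, |A∩B| = 3.6.
|A ∖ B| = |A| − |A∩B| = 90 − 3.6 = 86.40.

86.40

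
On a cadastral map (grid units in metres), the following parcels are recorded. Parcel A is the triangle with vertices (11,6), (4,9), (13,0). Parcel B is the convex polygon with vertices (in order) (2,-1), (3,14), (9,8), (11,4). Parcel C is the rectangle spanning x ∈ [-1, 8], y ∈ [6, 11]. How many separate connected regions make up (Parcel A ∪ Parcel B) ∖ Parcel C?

2

(Parcel A ∪ Parcel B) ∖ Parcel C splits into 2 disjoint pieces (area 47.9251, area 4.8).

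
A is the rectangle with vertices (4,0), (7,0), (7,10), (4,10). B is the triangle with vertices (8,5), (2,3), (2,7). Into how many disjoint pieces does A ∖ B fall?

2

A ∖ B splits into 2 disjoint pieces (area 12.5, area 12.5).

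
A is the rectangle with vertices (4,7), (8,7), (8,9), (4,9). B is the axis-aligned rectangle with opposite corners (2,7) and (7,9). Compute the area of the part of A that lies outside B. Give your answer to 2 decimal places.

|A∩B|: x∈[4,7], y∈[7,9] → 3·2 = 6.
|A| = 8.
|A ∖ B| = |A| − |A∩B| = 8 − 6 = 2.00.

2.00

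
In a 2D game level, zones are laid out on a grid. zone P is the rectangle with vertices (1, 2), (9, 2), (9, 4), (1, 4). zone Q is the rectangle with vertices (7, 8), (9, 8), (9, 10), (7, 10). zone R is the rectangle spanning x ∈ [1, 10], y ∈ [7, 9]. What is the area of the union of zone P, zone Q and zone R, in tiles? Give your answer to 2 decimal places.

36.00

By inclusion–exclusion:
Individual areas: |zone P| = 16, |zone Q| = 4, |zone R| = 18.
|zone P∩zone Q| = 0 (no overlap).
|zone P∩zone R| = 0 (no overlap).
|zone Q∩zone R|: x∈[7,9], y∈[8,9] → 2·1 = 2.
|zone P∩zone Q∩zone R| = 0.
|zone P ∪ zone Q ∪ zone R| = 38 − 2 + 0 = 36.00.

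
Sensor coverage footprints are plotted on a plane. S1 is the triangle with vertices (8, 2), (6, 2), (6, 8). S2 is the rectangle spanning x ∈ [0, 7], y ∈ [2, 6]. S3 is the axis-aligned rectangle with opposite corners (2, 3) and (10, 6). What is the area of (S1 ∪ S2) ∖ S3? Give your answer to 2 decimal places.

|S1 ∪ S2| = 30.1667.
|(S1 ∪ S2) ∩ S3| = 15.6667.
|(S1 ∪ S2) ∖ S3| = 30.1667 − 15.6667 = 14.50.

14.50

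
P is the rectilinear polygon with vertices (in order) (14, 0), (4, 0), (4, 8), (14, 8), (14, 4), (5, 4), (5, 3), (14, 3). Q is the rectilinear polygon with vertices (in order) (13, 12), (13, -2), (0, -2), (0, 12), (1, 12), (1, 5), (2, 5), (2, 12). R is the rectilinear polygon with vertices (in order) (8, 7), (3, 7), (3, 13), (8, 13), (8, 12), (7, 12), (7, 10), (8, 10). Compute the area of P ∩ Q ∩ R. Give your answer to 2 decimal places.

4.00

The intersection is the polygon with vertices (4,8), (8,8), (8,7), (4,7).
By the shoelace formula its area is 4.00.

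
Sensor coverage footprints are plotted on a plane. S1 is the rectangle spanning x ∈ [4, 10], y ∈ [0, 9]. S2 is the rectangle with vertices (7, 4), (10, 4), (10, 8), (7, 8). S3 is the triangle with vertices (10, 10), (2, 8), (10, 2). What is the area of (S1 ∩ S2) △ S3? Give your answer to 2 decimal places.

20.08

|S1 ∩ S2| = 12.
|(S1 ∩ S2) ∩ S3| = 11.9583.
|(S1 ∩ S2) △ S3| = 12 + 32 − 23.9167 = 20.08.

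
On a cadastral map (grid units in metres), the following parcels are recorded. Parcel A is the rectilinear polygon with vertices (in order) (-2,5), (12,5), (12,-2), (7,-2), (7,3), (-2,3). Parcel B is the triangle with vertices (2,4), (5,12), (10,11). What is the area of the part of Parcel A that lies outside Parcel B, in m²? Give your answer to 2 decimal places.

|Parcel A| = 53, |Parcel A∩Parcel B| = 0.3839.
|Parcel A ∖ Parcel B| = |Parcel A| − |Parcel A∩Parcel B| = 53 − 0.3839 = 52.62.

52.62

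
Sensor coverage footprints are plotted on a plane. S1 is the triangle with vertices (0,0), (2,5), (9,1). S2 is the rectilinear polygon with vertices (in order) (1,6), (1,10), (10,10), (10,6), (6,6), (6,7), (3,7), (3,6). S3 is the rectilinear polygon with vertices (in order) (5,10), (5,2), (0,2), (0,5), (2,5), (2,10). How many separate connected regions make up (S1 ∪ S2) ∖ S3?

3

(S1 ∪ S2) ∖ S3 splits into 3 disjoint pieces (area 13.2714, area 4, area 19).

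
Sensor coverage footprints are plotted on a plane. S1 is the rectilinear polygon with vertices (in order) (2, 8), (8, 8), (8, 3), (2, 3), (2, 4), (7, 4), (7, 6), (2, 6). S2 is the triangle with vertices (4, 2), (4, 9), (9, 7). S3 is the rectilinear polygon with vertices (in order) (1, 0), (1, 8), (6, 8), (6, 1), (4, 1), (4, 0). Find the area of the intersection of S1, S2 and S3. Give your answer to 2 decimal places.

5.50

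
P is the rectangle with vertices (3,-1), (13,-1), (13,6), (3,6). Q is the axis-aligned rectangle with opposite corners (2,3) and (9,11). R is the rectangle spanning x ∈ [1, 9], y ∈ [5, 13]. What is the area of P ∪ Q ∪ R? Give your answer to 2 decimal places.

130.00

By inclusion–exclusion:
Individual areas: |P| = 70, |Q| = 56, |R| = 64.
|P∩Q|: x∈[3,9], y∈[3,6] → 6·3 = 18.
|P∩R|: x∈[3,9], y∈[5,6] → 6·1 = 6.
|Q∩R|: x∈[2,9], y∈[5,11] → 7·6 = 42.
|P∩Q∩R| = 6.
|P ∪ Q ∪ R| = 190 − 66 + 6 = 130.00.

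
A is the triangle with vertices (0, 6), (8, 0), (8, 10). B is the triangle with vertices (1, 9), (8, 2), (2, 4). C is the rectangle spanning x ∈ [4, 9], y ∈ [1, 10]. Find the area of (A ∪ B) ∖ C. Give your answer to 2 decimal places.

12.51

|A ∪ B| = 41.8446.
|(A ∪ B) ∩ C| = 29.3333.
|(A ∪ B) ∖ C| = 41.8446 − 29.3333 = 12.51.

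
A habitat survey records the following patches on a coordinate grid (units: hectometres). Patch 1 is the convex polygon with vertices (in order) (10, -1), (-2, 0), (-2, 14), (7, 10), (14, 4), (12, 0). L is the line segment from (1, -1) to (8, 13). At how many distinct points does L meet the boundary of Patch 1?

The segment meets the boundary at (6.591,10.182), (1.36,-0.28).

2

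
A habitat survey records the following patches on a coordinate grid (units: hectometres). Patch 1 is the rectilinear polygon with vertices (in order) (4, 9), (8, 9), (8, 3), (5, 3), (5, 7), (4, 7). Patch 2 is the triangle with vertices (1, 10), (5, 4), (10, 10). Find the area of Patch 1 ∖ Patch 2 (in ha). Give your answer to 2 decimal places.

|Patch 1| = 20, |Patch 1∩Patch 2| = 11.6.
|Patch 1 ∖ Patch 2| = |Patch 1| − |Patch 1∩Patch 2| = 20 − 11.6 = 8.40.

8.40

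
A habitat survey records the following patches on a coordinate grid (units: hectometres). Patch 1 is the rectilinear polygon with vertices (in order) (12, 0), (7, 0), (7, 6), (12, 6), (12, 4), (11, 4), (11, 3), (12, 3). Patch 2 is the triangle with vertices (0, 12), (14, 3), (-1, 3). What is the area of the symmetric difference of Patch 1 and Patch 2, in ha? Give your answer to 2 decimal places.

|Patch 1| = 29, |Patch 2| = 67.5, |Patch 1∩Patch 2| = 11.7143.
|Patch 1 △ Patch 2| = |Patch 1| + |Patch 2| − 2·|Patch 1∩Patch 2| = 29 + 67.5 − 23.4286 = 73.07.

73.07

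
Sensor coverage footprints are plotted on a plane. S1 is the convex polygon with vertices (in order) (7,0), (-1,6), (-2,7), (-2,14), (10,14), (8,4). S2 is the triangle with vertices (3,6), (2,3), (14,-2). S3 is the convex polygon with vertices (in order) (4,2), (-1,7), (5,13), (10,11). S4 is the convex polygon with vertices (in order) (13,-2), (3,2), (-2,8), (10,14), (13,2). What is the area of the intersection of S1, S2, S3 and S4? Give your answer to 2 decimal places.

6.53

The intersection is the polygon with vertices (5.469,4.204), (4.111,2.167), (3,3), (2.25,3.75), (3,6).
By the shoelace formula its area is 6.53.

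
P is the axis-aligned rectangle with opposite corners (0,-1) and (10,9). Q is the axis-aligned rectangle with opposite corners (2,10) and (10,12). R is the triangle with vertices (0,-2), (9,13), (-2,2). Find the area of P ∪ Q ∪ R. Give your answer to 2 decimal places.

By inclusion–exclusion:
Individual areas: |P| = 100, |Q| = 16, |R| = 33.
|P∩Q| = 0 (no overlap).
|P∩R| = 23.5.
|Q∩R| = 1.6.
|P∩Q∩R| = 0.
|P ∪ Q ∪ R| = 149 − 25.1 + 0 = 123.90.

123.90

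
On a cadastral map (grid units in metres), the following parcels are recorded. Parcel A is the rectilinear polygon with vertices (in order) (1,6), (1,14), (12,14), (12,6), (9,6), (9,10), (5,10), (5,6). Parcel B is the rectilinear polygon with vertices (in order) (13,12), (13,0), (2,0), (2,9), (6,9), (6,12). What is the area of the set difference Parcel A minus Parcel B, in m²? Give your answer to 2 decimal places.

|Parcel A| = 72, |Parcel A∩Parcel B| = 33.
|Parcel A ∖ Parcel B| = |Parcel A| − |Parcel A∩Parcel B| = 72 − 33 = 39.00.

39.00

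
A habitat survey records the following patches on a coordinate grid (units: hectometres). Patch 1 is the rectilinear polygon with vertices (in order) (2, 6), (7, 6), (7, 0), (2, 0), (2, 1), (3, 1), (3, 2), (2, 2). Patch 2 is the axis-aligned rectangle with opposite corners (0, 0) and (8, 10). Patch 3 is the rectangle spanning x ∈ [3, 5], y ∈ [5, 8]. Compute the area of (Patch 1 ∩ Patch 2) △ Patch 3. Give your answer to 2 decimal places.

|Patch 1 ∩ Patch 2| = 29.
|(Patch 1 ∩ Patch 2) ∩ Patch 3| = 2.
|(Patch 1 ∩ Patch 2) △ Patch 3| = 29 + 6 − 4 = 31.00.

31.00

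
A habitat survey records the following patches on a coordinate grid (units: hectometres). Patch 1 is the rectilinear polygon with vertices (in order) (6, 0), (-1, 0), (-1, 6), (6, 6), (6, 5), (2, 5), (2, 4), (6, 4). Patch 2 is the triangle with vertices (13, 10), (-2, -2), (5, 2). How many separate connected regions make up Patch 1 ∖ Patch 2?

Patch 1 ∖ Patch 2 splits into 2 disjoint pieces (area 6, area 26).

2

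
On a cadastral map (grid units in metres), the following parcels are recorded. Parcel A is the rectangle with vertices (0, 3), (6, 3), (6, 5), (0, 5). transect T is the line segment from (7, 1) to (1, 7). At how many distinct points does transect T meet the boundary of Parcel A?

2

The segment meets the boundary at (3,5), (5,3).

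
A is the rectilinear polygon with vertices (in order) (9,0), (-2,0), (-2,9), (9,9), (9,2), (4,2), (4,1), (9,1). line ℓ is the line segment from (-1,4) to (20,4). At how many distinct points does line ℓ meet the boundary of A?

1

The segment meets the boundary at (9,4).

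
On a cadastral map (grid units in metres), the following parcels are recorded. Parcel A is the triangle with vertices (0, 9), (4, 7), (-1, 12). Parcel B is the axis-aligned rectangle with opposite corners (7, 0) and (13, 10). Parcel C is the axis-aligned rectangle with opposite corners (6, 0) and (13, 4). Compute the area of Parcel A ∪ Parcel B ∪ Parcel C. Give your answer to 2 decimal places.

By inclusion–exclusion:
Individual areas: |Parcel A| = 5, |Parcel B| = 60, |Parcel C| = 28.
|Parcel A∩Parcel B| = 0.
|Parcel A∩Parcel C| = 0.
|Parcel B∩Parcel C|: x∈[7,13], y∈[0,4] → 6·4 = 24.
|Parcel A∩Parcel B∩Parcel C| = 0.
|Parcel A ∪ Parcel B ∪ Parcel C| = 93 − 24 + 0 = 69.00.

69.00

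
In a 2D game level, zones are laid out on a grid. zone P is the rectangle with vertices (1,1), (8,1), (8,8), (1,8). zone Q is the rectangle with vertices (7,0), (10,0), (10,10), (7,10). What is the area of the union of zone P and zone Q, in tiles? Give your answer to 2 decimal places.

By inclusion–exclusion:
Individual areas: |zone P| = 49, |zone Q| = 30.
|zone P∩zone Q|: x∈[7,8], y∈[1,8] → 1·7 = 7.
|zone P ∪ zone Q| = 79 − 7 = 72.00.

72.00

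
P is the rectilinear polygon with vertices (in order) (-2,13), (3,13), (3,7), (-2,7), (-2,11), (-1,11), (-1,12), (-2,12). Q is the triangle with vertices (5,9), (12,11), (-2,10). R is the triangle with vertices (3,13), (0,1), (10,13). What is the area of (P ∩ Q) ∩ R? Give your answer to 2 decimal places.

The region (P ∩ Q) ∩ R is the polygon with vertices (2.103,9.414), (2.327,10.309), (3,10.357), (3,9.286).
By the shoelace formula its area is 0.78.

0.78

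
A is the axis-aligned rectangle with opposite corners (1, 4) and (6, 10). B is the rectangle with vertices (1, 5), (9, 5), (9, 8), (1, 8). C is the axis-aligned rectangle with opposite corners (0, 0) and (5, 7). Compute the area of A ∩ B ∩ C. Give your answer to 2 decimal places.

8.00

The intersection is the polygon with vertices (1,5), (1,7), (5,7), (5,5).
By the shoelace formula its area is 8.00.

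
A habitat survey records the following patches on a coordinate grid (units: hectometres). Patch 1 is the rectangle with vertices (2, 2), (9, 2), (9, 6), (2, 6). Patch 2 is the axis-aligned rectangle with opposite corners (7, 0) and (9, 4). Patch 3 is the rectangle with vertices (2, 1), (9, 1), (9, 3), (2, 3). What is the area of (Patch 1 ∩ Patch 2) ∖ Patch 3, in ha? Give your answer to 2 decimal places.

2.00

|Patch 1 ∩ Patch 2| = 4.
|(Patch 1 ∩ Patch 2) ∩ Patch 3| = 2.
|(Patch 1 ∩ Patch 2) ∖ Patch 3| = 4 − 2 = 2.00.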